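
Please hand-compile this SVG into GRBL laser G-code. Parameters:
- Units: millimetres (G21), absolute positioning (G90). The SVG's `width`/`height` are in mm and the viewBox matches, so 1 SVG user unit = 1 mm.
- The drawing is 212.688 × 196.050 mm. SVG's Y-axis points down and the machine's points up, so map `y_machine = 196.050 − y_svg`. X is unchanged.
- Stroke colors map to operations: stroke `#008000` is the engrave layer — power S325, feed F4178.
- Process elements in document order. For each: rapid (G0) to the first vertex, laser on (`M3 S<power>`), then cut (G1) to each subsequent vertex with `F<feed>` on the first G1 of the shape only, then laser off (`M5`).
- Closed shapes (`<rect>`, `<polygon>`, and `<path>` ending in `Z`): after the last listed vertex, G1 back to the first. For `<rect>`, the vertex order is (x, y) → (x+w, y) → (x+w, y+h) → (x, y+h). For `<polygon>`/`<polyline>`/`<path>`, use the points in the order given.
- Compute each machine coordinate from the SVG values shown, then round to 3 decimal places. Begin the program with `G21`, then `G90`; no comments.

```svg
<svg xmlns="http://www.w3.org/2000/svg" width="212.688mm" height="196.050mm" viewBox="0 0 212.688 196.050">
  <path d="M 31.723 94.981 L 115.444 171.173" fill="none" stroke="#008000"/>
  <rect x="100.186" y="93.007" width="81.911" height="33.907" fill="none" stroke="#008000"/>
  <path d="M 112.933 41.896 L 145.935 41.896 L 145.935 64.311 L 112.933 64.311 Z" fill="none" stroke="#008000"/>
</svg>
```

G21
G90
G0 X31.723 Y101.069
M3 S325
G1 X115.444 Y24.877 F4178
M5
G0 X100.186 Y103.043
M3 S325
G1 X182.097 Y103.043 F4178
G1 X182.097 Y69.136
G1 X100.186 Y69.136
G1 X100.186 Y103.043
M5
G0 X112.933 Y154.154
M3 S325
G1 X145.935 Y154.154 F4178
G1 X145.935 Y131.739
G1 X112.933 Y131.739
G1 X112.933 Y154.154
M5

viewBox `0 0 212.688 196.050` with mm width/height → 1 unit = 1 mm. Flip: y_m = 196.050 − y_svg.

**Shape 1** — `<path>` line segment, stroke `#008000` → engrave (S325, F4178). Machine vertices: (31.723,101.069) → (115.444,24.877). Open path.

**Shape 2** — `<rect>` rectangle, stroke `#008000` → engrave (S325, F4178). Machine vertices: (100.186,103.043) → (182.097,103.043) → (182.097,69.136) → (100.186,69.136) → (100.186,103.043). Closed: final G1 returns to the first vertex.

**Shape 3** — `<path>` rectangle, stroke `#008000` → engrave (S325, F4178). Machine vertices: (112.933,154.154) → (145.935,154.154) → (145.935,131.739) → (112.933,131.739) → (112.933,154.154). Closed: final G1 returns to the first vertex.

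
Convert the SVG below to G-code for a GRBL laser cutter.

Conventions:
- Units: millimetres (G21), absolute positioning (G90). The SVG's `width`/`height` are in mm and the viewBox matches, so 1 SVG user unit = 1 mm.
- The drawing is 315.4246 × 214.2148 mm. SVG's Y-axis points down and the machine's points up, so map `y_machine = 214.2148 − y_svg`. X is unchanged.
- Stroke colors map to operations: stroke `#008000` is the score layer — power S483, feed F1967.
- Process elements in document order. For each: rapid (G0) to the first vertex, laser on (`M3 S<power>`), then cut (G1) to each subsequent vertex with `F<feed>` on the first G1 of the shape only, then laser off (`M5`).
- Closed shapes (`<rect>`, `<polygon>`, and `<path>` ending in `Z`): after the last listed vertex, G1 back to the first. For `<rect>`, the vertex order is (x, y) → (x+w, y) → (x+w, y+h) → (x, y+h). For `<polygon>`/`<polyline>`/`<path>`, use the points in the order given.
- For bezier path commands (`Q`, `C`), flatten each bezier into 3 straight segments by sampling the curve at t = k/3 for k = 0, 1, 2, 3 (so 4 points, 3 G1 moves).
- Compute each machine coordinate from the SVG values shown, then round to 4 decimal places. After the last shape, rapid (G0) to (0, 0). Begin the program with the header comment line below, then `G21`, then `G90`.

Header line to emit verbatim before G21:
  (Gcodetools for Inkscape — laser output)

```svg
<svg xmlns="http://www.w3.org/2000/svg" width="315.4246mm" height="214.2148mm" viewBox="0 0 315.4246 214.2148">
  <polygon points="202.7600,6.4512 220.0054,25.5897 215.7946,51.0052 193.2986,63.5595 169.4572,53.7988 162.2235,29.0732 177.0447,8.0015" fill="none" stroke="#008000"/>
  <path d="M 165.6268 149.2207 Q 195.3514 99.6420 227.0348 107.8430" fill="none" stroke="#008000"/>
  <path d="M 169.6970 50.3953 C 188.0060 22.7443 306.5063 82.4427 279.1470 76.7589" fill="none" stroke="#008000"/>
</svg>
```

(Gcodetools for Inkscape — laser output)
G21
G90
G0 X202.7600 Y207.7636
M3 S483
G1 X220.0054 Y188.6251 F1967
G1 X215.7946 Y163.2096
G1 X193.2986 Y150.6553
G1 X169.4572 Y160.4160
G1 X162.2235 Y185.1416
G1 X177.0447 Y206.2133
G1 X202.7600 Y207.7636
M5
G0 X165.6268 Y64.9941
M3 S483
G1 X185.6608 Y91.6266 F1967
G1 X206.1302 Y105.4192
G1 X227.0348 Y106.3718
M5
G0 X169.6970 Y163.8195
M3 S483
G1 X212.2901 Y168.0108 F1967
G1 X266.9994 Y147.9094
G1 X279.1470 Y137.4559
M5
G0 X0.0000 Y0.0000

Since the viewBox matches the mm dimensions, user units are millimetres directly. The only transform is the Y-flip y_m = 214.2148 − y_svg.

Shape 1 is a regular polygon drawn with `<polygon>`. Its stroke #008000 means score at S483, F1967. After flipping Y the toolpath is (202.7600,207.7636) → (220.0054,188.6251) → (215.7946,163.2096) → (193.2986,150.6553) → (169.4572,160.4160) → (162.2235,185.1416) → (177.0447,206.2133) → (202.7600,207.7636), returning to the start.

Shape 2 is a quadratic bezier drawn with `<path>`. Its stroke #008000 means score at S483, F1967. After flipping Y the toolpath is (165.6268,64.9941) → (185.6608,91.6266) → (206.1302,105.4192) → (227.0348,106.3718).

Shape 3 is a cubic bezier drawn with `<path>`. Its stroke #008000 means score at S483, F1967. After flipping Y the toolpath is (169.6970,163.8195) → (212.2901,168.0108) → (266.9994,147.9094) → (279.1470,137.4559).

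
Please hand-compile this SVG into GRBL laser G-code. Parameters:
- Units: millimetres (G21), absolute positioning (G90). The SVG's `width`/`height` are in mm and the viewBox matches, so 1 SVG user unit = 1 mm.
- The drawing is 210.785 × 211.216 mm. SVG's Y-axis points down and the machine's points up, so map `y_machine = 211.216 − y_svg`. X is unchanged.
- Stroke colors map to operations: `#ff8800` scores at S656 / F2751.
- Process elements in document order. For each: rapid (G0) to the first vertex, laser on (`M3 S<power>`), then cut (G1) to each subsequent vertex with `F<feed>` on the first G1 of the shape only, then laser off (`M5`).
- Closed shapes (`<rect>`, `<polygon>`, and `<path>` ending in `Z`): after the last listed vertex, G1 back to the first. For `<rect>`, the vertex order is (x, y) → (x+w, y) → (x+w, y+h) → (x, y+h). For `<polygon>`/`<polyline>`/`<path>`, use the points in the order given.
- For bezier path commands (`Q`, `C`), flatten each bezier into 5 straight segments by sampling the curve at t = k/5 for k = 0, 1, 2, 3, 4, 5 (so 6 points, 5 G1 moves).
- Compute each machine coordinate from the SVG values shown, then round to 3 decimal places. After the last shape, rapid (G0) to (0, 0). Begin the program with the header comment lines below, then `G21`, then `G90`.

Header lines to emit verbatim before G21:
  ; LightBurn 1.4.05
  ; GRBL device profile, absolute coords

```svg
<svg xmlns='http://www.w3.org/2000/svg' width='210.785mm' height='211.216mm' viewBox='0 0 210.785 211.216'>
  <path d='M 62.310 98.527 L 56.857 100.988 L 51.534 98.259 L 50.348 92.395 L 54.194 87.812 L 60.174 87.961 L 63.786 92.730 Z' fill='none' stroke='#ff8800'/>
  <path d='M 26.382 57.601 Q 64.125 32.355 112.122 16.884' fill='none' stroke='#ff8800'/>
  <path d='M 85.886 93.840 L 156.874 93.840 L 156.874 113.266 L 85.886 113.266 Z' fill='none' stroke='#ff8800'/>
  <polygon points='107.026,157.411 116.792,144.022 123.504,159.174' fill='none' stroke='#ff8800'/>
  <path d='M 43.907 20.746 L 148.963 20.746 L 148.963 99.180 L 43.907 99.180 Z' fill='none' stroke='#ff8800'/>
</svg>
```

Since the viewBox matches the mm dimensions, user units are millimetres directly. The only transform is the Y-flip y_m = 211.216 − y_svg.

Shape 1 is a regular polygon drawn with `<path>`. Its stroke #ff8800 means score at S656, F2751. After flipping Y the toolpath is (62.310,112.689) → (56.857,110.228) → (51.534,112.957) → (50.348,118.821) → (54.194,123.404) → (60.174,123.255) → (63.786,118.486) → (62.310,112.689), returning to the start.

Shape 2 is a quadratic bezier drawn with `<path>`. Its stroke #ff8800 means score at S656, F2751. After flipping Y the toolpath is (26.382,153.615) → (41.889,163.322) → (58.217,172.248) → (75.365,180.391) → (93.333,187.753) → (112.122,194.332).

Shape 3 is a rectangle drawn with `<path>`. Its stroke #ff8800 means score at S656, F2751. After flipping Y the toolpath is (85.886,117.376) → (156.874,117.376) → (156.874,97.950) → (85.886,97.950) → (85.886,117.376), returning to the start.

Shape 4 is a regular polygon drawn with `<polygon>`. Its stroke #ff8800 means score at S656, F2751. After flipping Y the toolpath is (107.026,53.805) → (116.792,67.194) → (123.504,52.042) → (107.026,53.805), returning to the start.

Shape 5 is a rectangle drawn with `<path>`. Its stroke #ff8800 means score at S656, F2751. After flipping Y the toolpath is (43.907,190.470) → (148.963,190.470) → (148.963,112.036) → (43.907,112.036) → (43.907,190.470), returning to the start.

; LightBurn 1.4.05
; GRBL device profile, absolute coords
G21
G90
G0 X62.310 Y112.689
M3 S656
G1 X56.857 Y110.228 F2751
G1 X51.534 Y112.957
G1 X50.348 Y118.821
G1 X54.194 Y123.404
G1 X60.174 Y123.255
G1 X63.786 Y118.486
G1 X62.310 Y112.689
M5
G0 X26.382 Y153.615
M3 S656
G1 X41.889 Y163.322 F2751
G1 X58.217 Y172.248
G1 X75.365 Y180.391
G1 X93.333 Y187.753
G1 X112.122 Y194.332
M5
G0 X85.886 Y117.376
M3 S656
G1 X156.874 Y117.376 F2751
G1 X156.874 Y97.950
G1 X85.886 Y97.950
G1 X85.886 Y117.376
M5
G0 X107.026 Y53.805
M3 S656
G1 X116.792 Y67.194 F2751
G1 X123.504 Y52.042
G1 X107.026 Y53.805
M5
G0 X43.907 Y190.470
M3 S656
G1 X148.963 Y190.470 F2751
G1 X148.963 Y112.036
G1 X43.907 Y112.036
G1 X43.907 Y190.470
M5
G0 X0.000 Y0.000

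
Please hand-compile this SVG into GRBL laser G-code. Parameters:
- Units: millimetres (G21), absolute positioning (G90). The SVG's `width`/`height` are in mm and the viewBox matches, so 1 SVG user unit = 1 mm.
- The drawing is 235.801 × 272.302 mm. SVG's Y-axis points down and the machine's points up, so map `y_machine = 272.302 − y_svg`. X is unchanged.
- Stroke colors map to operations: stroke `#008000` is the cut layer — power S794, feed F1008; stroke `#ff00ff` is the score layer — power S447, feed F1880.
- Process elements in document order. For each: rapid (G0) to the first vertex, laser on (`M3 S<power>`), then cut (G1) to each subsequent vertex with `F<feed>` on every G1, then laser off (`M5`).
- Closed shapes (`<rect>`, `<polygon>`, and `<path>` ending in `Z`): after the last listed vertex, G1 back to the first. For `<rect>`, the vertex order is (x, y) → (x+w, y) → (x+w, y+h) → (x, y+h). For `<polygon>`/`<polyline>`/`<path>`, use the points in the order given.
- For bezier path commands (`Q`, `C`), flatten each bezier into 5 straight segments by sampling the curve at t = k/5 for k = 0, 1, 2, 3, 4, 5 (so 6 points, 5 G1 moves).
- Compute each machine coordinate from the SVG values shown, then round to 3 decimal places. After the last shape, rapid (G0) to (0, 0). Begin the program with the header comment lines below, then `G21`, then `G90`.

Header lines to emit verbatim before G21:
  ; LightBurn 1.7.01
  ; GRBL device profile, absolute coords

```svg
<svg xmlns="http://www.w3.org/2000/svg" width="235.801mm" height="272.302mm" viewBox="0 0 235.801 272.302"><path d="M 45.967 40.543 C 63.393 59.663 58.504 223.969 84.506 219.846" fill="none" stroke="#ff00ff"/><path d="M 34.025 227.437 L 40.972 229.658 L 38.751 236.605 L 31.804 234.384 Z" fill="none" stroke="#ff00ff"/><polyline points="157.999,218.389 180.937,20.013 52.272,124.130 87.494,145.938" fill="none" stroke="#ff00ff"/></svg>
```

; LightBurn 1.7.01
; GRBL device profile, absolute coords
G21
G90
G0 X45.967 Y231.759
M3 S447
G1 X54.170 Y205.374 F1880
G1 X59.572 Y159.197 F1880
G1 X64.726 Y108.283 F1880
G1 X72.186 Y67.685 F1880
G1 X84.506 Y52.456 F1880
M5
G0 X34.025 Y44.865
M3 S447
G1 X40.972 Y42.644 F1880
G1 X38.751 Y35.697 F1880
G1 X31.804 Y37.918 F1880
G1 X34.025 Y44.865 F1880
M5
G0 X157.999 Y53.913
M3 S447
G1 X180.937 Y252.289 F1880
G1 X52.272 Y148.172 F1880
G1 X87.494 Y126.364 F1880
M5
G0 X0.000 Y0.000

1 u = 1 mm; y_m = 272.302 − y.

[1] `<path>` cubic bezier, #ff00ff→score S447 F1880: (45.967,231.759) → (54.170,205.374) → (59.572,159.197) → (64.726,108.283) → (72.186,67.685) → (84.506,52.456)

[2] `<path>` regular polygon, #ff00ff→score S447 F1880: (34.025,44.865) → (40.972,42.644) → (38.751,35.697) → (31.804,37.918) → (34.025,44.865) (closed)

[3] `<polyline>` open polyline, #ff00ff→score S447 F1880: (157.999,53.913) → (180.937,252.289) → (52.272,148.172) → (87.494,126.364)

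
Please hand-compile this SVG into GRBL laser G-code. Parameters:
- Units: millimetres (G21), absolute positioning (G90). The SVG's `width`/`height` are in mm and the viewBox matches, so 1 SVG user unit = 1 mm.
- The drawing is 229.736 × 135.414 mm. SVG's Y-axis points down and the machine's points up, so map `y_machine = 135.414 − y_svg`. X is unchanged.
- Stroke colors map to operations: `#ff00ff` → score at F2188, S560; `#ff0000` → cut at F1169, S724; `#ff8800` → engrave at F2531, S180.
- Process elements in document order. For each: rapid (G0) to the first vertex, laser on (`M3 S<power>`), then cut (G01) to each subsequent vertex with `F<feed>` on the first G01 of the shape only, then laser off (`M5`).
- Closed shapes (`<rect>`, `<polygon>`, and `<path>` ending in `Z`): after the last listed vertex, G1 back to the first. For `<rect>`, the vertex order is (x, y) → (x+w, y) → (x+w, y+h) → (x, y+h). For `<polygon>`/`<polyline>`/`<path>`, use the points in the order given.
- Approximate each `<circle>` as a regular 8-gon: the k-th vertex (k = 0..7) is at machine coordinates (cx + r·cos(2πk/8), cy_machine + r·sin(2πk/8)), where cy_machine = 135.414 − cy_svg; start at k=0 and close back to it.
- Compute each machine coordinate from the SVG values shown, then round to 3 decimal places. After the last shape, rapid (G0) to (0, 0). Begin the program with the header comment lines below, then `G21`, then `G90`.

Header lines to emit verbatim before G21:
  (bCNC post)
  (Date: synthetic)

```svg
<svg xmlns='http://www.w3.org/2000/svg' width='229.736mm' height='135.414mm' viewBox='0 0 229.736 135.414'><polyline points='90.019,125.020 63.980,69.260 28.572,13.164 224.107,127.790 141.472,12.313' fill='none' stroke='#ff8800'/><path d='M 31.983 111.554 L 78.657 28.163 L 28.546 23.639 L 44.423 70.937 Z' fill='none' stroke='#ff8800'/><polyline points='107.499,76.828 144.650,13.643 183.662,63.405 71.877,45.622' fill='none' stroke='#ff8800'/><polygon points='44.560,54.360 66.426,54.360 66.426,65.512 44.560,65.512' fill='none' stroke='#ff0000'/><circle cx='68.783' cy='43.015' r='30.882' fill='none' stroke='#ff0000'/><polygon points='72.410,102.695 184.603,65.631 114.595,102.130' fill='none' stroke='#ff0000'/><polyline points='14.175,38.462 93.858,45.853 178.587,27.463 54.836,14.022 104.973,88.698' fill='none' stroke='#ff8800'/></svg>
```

Since the viewBox matches the mm dimensions, user units are millimetres directly. The only transform is the Y-flip y_m = 135.414 − y_svg.

Shape 1 is a open polyline drawn with `<polyline>`. Its stroke #ff8800 means engrave at S180, F2531. After flipping Y the toolpath is (90.019,10.394) → (63.980,66.154) → (28.572,122.250) → (224.107,7.624) → (141.472,123.101).

Shape 2 is a closed polygon drawn with `<path>`. Its stroke #ff8800 means engrave at S180, F2531. After flipping Y the toolpath is (31.983,23.860) → (78.657,107.251) → (28.546,111.775) → (44.423,64.477) → (31.983,23.860), returning to the start.

Shape 3 is a open polyline drawn with `<polyline>`. Its stroke #ff8800 means engrave at S180, F2531. After flipping Y the toolpath is (107.499,58.586) → (144.650,121.771) → (183.662,72.009) → (71.877,89.792).

Shape 4 is a rectangle drawn with `<polygon>`. Its stroke #ff0000 means cut at S724, F1169. After flipping Y the toolpath is (44.560,81.054) → (66.426,81.054) → (66.426,69.902) → (44.560,69.902) → (44.560,81.054), returning to the start.

Shape 5 is a circle drawn with `<circle>`. Its stroke #ff0000 means cut at S724, F1169. After flipping Y the toolpath is (99.665,92.399) → (90.620,114.236) → (68.783,123.281) → (46.946,114.236) → (37.901,92.399) → (46.946,70.562) → (68.783,61.517) → (90.620,70.562) → (99.665,92.399), returning to the start.

Shape 6 is a closed polygon drawn with `<polygon>`. Its stroke #ff0000 means cut at S724, F1169. After flipping Y the toolpath is (72.410,32.719) → (184.603,69.783) → (114.595,33.284) → (72.410,32.719), returning to the start.

Shape 7 is a open polyline drawn with `<polyline>`. Its stroke #ff8800 means engrave at S180, F2531. After flipping Y the toolpath is (14.175,96.952) → (93.858,89.561) → (178.587,107.951) → (54.836,121.392) → (104.973,46.716).

(bCNC post)
(Date: synthetic)
G21
G90
G0 X90.019 Y10.394
M3 S180
G01 X63.980 Y66.154 F2531
G01 X28.572 Y122.250
G01 X224.107 Y7.624
G01 X141.472 Y123.101
M5
G0 X31.983 Y23.860
M3 S180
G01 X78.657 Y107.251 F2531
G01 X28.546 Y111.775
G01 X44.423 Y64.477
G01 X31.983 Y23.860
M5
G0 X107.499 Y58.586
M3 S180
G01 X144.650 Y121.771 F2531
G01 X183.662 Y72.009
G01 X71.877 Y89.792
M5
G0 X44.560 Y81.054
M3 S724
G01 X66.426 Y81.054 F1169
G01 X66.426 Y69.902
G01 X44.560 Y69.902
G01 X44.560 Y81.054
M5
G0 X99.665 Y92.399
M3 S724
G01 X90.620 Y114.236 F1169
G01 X68.783 Y123.281
G01 X46.946 Y114.236
G01 X37.901 Y92.399
G01 X46.946 Y70.562
G01 X68.783 Y61.517
G01 X90.620 Y70.562
G01 X99.665 Y92.399
M5
G0 X72.410 Y32.719
M3 S724
G01 X184.603 Y69.783 F1169
G01 X114.595 Y33.284
G01 X72.410 Y32.719
M5
G0 X14.175 Y96.952
M3 S180
G01 X93.858 Y89.561 F2531
G01 X178.587 Y107.951
G01 X54.836 Y121.392
G01 X104.973 Y46.716
M5
G0 X0.000 Y0.000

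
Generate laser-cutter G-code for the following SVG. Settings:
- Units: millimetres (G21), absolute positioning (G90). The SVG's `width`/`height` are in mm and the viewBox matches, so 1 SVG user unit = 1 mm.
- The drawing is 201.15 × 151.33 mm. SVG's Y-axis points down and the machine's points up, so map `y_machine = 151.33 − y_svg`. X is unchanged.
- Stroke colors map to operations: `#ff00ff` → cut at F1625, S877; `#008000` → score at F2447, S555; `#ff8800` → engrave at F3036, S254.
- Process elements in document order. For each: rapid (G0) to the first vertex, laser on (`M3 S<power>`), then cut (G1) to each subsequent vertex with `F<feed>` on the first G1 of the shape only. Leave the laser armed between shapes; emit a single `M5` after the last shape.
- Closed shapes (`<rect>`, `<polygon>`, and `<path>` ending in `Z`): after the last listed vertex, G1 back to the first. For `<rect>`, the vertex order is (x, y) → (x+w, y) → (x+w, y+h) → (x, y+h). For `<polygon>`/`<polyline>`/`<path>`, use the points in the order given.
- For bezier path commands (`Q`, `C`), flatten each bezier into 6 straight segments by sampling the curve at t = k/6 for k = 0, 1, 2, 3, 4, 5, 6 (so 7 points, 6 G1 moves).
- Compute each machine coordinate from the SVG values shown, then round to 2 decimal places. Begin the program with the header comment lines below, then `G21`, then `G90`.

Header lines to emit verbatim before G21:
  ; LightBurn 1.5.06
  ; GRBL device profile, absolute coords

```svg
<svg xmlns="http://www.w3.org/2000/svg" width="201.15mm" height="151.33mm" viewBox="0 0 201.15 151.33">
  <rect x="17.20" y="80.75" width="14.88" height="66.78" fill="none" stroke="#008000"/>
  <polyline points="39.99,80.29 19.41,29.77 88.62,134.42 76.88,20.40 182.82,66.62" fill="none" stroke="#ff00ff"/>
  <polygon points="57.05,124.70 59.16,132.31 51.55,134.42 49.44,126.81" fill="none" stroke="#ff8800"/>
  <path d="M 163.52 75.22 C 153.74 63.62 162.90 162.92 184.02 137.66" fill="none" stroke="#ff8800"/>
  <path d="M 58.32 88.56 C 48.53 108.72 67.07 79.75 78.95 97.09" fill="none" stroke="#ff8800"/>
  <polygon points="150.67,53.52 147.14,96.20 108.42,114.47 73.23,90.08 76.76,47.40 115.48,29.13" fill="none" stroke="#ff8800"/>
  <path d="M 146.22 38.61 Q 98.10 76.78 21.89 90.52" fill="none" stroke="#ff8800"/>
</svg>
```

; LightBurn 1.5.06
; GRBL device profile, absolute coords
G21
G90
G0 X17.20 Y70.58
M3 S555
G1 X32.08 Y70.58 F2447
G1 X32.08 Y3.80
G1 X17.20 Y3.80
G1 X17.20 Y70.58
G0 X39.99 Y71.04
M3 S877
G1 X19.41 Y121.56 F1625
G1 X88.62 Y16.91
G1 X76.88 Y130.93
G1 X182.82 Y84.71
G0 X57.05 Y26.63
M3 S254
G1 X59.16 Y19.02 F3036
G1 X51.55 Y16.91
G1 X49.44 Y24.52
G1 X57.05 Y26.63
G0 X163.52 Y76.11
M3 S254
G1 X160.18 Y73.76 F3036
G1 X159.79 Y59.46
G1 X162.18 Y39.77
G1 X167.15 Y21.21
G1 X174.49 Y10.33
G1 X184.02 Y13.67
G0 X58.32 Y62.77
M3 S254
G1 X55.62 Y56.34 F3036
G1 X56.68 Y55.45
G1 X60.51 Y57.45
G1 X66.15 Y59.68
G1 X72.62 Y59.49
G1 X78.95 Y54.24
G0 X150.67 Y97.81
M3 S254
G1 X147.14 Y55.13 F3036
G1 X108.42 Y36.86
G1 X73.23 Y61.25
G1 X76.76 Y103.93
G1 X115.48 Y122.20
G1 X150.67 Y97.81
G0 X146.22 Y112.72
M3 S254
G1 X129.40 Y100.68 F3036
G1 X111.02 Y89.99
G1 X91.08 Y80.66
G1 X69.58 Y72.68
G1 X46.51 Y66.07
G1 X21.89 Y60.81
M5

1 u = 1 mm; y_m = 151.33 − y.

[1] `<rect>` rectangle, #008000→score S555 F2447: (17.20,70.58) → (32.08,70.58) → (32.08,3.80) → (17.20,3.80) → (17.20,70.58) (closed)

[2] `<polyline>` open polyline, #ff00ff→cut S877 F1625: (39.99,71.04) → (19.41,121.56) → (88.62,16.91) → (76.88,130.93) → (182.82,84.71)

[3] `<polygon>` regular polygon, #ff8800→engrave S254 F3036: (57.05,26.63) → (59.16,19.02) → (51.55,16.91) → (49.44,24.52) → (57.05,26.63) (closed)

[4] `<path>` cubic bezier, #ff8800→engrave S254 F3036: (163.52,76.11) → (160.18,73.76) → (159.79,59.46) → (162.18,39.77) → (167.15,21.21) → (174.49,10.33) → (184.02,13.67)

[5] `<path>` cubic bezier, #ff8800→engrave S254 F3036: (58.32,62.77) → (55.62,56.34) → (56.68,55.45) → (60.51,57.45) → (66.15,59.68) → (72.62,59.49) → (78.95,54.24)

[6] `<polygon>` regular polygon, #ff8800→engrave S254 F3036: (150.67,97.81) → (147.14,55.13) → (108.42,36.86) → (73.23,61.25) → (76.76,103.93) → (115.48,122.20) → (150.67,97.81) (closed)

[7] `<path>` quadratic bezier, #ff8800→engrave S254 F3036: (146.22,112.72) → (129.40,100.68) → (111.02,89.99) → (91.08,80.66) → (69.58,72.68) → (46.51,66.07) → (21.89,60.81)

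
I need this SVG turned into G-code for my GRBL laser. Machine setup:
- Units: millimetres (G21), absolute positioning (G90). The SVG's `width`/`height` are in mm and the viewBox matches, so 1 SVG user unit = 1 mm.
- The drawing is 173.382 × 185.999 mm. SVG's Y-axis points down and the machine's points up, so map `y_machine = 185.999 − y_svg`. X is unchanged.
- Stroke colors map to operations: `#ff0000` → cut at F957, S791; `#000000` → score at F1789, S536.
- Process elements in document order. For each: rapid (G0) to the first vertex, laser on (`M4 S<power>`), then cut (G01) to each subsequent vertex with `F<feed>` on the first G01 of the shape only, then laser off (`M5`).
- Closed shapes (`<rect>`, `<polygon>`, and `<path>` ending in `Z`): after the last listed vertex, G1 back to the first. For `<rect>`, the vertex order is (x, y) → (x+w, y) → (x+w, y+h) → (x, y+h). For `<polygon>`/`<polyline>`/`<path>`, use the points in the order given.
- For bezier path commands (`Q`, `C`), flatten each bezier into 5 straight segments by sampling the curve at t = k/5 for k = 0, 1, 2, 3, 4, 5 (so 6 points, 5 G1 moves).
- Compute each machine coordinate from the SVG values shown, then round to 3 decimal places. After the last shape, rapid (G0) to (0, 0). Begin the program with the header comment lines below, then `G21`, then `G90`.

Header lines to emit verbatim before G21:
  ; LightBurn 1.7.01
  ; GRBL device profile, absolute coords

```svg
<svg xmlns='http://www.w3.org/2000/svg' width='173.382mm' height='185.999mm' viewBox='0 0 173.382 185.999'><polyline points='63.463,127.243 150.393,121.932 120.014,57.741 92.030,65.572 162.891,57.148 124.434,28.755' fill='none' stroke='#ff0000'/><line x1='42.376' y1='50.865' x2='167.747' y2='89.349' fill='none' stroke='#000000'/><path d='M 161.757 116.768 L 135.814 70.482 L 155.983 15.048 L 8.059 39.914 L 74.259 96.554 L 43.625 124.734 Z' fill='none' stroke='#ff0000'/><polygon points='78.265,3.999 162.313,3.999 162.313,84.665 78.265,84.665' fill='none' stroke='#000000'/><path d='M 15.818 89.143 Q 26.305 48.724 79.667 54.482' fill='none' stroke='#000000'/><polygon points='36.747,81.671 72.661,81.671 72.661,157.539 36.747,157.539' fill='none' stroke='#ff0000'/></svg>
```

; LightBurn 1.7.01
; GRBL device profile, absolute coords
G21
G90
G0 X63.463 Y58.756
M4 S791
G01 X150.393 Y64.067 F957
G01 X120.014 Y128.258
G01 X92.030 Y120.427
G01 X162.891 Y128.851
G01 X124.434 Y157.244
M5
G0 X42.376 Y135.134
M4 S536
G01 X167.747 Y96.650 F1789
M5
G0 X161.757 Y69.231
M4 S791
G01 X135.814 Y115.517 F957
G01 X155.983 Y170.951
G01 X8.059 Y146.085
G01 X74.259 Y89.445
G01 X43.625 Y61.265
G01 X161.757 Y69.231
M5
G0 X78.265 Y182.000
M4 S536
G01 X162.313 Y182.000 F1789
G01 X162.313 Y101.334
G01 X78.265 Y101.334
G01 X78.265 Y182.000
M5
G0 X15.818 Y96.856
M4 S536
G01 X21.728 Y111.177 F1789
G01 X31.068 Y121.803
G01 X43.837 Y128.735
G01 X60.037 Y131.973
G01 X79.667 Y131.517
M5
G0 X36.747 Y104.328
M4 S791
G01 X72.661 Y104.328 F957
G01 X72.661 Y28.460
G01 X36.747 Y28.460
G01 X36.747 Y104.328
M5
G0 X0.000 Y0.000

1 u = 1 mm; y_m = 185.999 − y.

[1] `<polyline>` open polyline, #ff0000→cut S791 F957: (63.463,58.756) → (150.393,64.067) → (120.014,128.258) → (92.030,120.427) → (162.891,128.851) → (124.434,157.244)

[2] `<line>` line segment, #000000→score S536 F1789: (42.376,135.134) → (167.747,96.650)

[3] `<path>` closed polygon, #ff0000→cut S791 F957: (161.757,69.231) → (135.814,115.517) → (155.983,170.951) → (8.059,146.085) → (74.259,89.445) → (43.625,61.265) → (161.757,69.231) (closed)

[4] `<polygon>` rectangle, #000000→score S536 F1789: (78.265,182.000) → (162.313,182.000) → (162.313,101.334) → (78.265,101.334) → (78.265,182.000) (closed)

[5] `<path>` quadratic bezier, #000000→score S536 F1789: (15.818,96.856) → (21.728,111.177) → (31.068,121.803) → (43.837,128.735) → (60.037,131.973) → (79.667,131.517)

[6] `<polygon>` rectangle, #ff0000→cut S791 F957: (36.747,104.328) → (72.661,104.328) → (72.661,28.460) → (36.747,28.460) → (36.747,104.328) (closed)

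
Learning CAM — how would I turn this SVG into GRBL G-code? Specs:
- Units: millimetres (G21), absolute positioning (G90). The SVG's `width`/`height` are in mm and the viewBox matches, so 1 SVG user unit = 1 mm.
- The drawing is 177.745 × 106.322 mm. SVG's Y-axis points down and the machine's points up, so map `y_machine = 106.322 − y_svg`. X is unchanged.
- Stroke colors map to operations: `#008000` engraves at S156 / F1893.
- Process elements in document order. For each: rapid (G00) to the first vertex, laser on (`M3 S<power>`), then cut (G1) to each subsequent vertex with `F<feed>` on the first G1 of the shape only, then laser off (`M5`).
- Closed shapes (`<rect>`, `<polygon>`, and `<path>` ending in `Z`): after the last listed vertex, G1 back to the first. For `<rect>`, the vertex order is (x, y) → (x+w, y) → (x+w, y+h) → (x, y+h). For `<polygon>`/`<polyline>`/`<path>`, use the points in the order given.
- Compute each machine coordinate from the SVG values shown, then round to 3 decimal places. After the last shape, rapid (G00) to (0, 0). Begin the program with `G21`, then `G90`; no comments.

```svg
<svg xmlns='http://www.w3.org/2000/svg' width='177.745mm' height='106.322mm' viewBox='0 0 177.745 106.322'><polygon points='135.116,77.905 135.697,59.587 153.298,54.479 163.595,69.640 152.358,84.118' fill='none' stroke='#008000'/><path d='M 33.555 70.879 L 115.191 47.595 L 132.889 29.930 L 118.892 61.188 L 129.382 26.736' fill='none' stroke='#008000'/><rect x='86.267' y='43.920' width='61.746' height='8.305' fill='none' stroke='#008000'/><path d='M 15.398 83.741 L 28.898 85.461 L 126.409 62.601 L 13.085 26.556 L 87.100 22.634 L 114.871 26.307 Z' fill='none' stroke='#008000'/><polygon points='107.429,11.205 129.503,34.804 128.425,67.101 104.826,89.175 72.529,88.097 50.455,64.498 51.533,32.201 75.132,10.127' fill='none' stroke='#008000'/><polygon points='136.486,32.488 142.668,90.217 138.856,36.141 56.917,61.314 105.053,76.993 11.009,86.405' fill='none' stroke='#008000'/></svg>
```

G21
G90
G00 X135.116 Y28.417
M3 S156
G1 X135.697 Y46.735 F1893
G1 X153.298 Y51.843
G1 X163.595 Y36.682
G1 X152.358 Y22.204
G1 X135.116 Y28.417
M5
G00 X33.555 Y35.443
M3 S156
G1 X115.191 Y58.727 F1893
G1 X132.889 Y76.392
G1 X118.892 Y45.134
G1 X129.382 Y79.586
M5
G00 X86.267 Y62.402
M3 S156
G1 X148.013 Y62.402 F1893
G1 X148.013 Y54.097
G1 X86.267 Y54.097
G1 X86.267 Y62.402
M5
G00 X15.398 Y22.581
M3 S156
G1 X28.898 Y20.861 F1893
G1 X126.409 Y43.721
G1 X13.085 Y79.766
G1 X87.100 Y83.688
G1 X114.871 Y80.015
G1 X15.398 Y22.581
M5
G00 X107.429 Y95.117
M3 S156
G1 X129.503 Y71.518 F1893
G1 X128.425 Y39.221
G1 X104.826 Y17.147
G1 X72.529 Y18.225
G1 X50.455 Y41.824
G1 X51.533 Y74.121
G1 X75.132 Y96.195
G1 X107.429 Y95.117
M5
G00 X136.486 Y73.834
M3 S156
G1 X142.668 Y16.105 F1893
G1 X138.856 Y70.181
G1 X56.917 Y45.008
G1 X105.053 Y29.329
G1 X11.009 Y19.917
G1 X136.486 Y73.834
M5
G00 X0.000 Y0.000

viewBox `0 0 177.745 106.322` with mm width/height → 1 unit = 1 mm. Flip: y_m = 106.322 − y_svg.

**Shape 1** — `<polygon>` regular polygon, stroke `#008000` → engrave (S156, F1893). Machine vertices: (135.116,28.417) → (135.697,46.735) → (153.298,51.843) → (163.595,36.682) → (152.358,22.204) → (135.116,28.417). Closed: final G1 returns to the first vertex.

**Shape 2** — `<path>` open polyline, stroke `#008000` → engrave (S156, F1893). Machine vertices: (33.555,35.443) → (115.191,58.727) → (132.889,76.392) → (118.892,45.134) → (129.382,79.586). Open path.

**Shape 3** — `<rect>` rectangle, stroke `#008000` → engrave (S156, F1893). Machine vertices: (86.267,62.402) → (148.013,62.402) → (148.013,54.097) → (86.267,54.097) → (86.267,62.402). Closed: final G1 returns to the first vertex.

**Shape 4** — `<path>` closed polygon, stroke `#008000` → engrave (S156, F1893). Machine vertices: (15.398,22.581) → (28.898,20.861) → (126.409,43.721) → (13.085,79.766) → (87.100,83.688) → (114.871,80.015) → (15.398,22.581). Closed: final G1 returns to the first vertex.

**Shape 5** — `<polygon>` regular polygon, stroke `#008000` → engrave (S156, F1893). Machine vertices: (107.429,95.117) → (129.503,71.518) → (128.425,39.221) → (104.826,17.147) → (72.529,18.225) → (50.455,41.824) → (51.533,74.121) → (75.132,96.195) → (107.429,95.117). Closed: final G1 returns to the first vertex.

**Shape 6** — `<polygon>` closed polygon, stroke `#008000` → engrave (S156, F1893). Machine vertices: (136.486,73.834) → (142.668,16.105) → (138.856,70.181) → (56.917,45.008) → (105.053,29.329) → (11.009,19.917) → (136.486,73.834). Closed: final G1 returns to the first vertex.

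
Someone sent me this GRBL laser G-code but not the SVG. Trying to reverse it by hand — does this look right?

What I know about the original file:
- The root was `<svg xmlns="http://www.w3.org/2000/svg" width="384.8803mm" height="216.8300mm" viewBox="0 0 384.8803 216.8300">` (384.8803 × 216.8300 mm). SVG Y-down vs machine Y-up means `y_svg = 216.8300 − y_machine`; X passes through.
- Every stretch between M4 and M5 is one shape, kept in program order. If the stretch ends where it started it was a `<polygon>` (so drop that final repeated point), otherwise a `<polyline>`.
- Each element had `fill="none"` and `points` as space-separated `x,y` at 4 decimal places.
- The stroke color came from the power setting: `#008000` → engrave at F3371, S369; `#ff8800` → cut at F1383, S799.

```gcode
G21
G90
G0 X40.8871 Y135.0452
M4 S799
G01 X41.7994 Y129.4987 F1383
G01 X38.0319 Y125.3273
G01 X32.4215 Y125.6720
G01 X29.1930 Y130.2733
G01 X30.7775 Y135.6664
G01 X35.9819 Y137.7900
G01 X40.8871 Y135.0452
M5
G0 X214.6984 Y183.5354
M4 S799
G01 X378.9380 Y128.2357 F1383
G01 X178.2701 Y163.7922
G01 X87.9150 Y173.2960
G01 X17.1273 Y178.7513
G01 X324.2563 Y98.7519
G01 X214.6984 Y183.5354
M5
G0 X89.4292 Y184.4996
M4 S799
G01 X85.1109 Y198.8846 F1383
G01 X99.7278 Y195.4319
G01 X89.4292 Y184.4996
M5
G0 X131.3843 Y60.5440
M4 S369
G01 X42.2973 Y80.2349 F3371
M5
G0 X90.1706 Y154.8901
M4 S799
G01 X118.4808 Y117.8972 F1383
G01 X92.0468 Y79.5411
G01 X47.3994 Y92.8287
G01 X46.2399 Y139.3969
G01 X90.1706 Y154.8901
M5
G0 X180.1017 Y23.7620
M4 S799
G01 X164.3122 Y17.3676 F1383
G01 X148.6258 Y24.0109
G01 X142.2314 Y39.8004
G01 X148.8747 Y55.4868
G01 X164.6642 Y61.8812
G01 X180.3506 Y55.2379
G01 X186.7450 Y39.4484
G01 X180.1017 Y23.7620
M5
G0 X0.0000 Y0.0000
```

<svg xmlns="http://www.w3.org/2000/svg" width="384.8803mm" height="216.8300mm" viewBox="0 0 384.8803 216.8300">
  <polygon points="40.8871,81.7848 41.7994,87.3313 38.0319,91.5027 32.4215,91.1580 29.1930,86.5567 30.7775,81.1636 35.9819,79.0400" fill="none" stroke="#ff8800"/>
  <polygon points="214.6984,33.2946 378.9380,88.5943 178.2701,53.0378 87.9150,43.5340 17.1273,38.0787 324.2563,118.0781" fill="none" stroke="#ff8800"/>
  <polygon points="89.4292,32.3304 85.1109,17.9454 99.7278,21.3981" fill="none" stroke="#ff8800"/>
  <polyline points="131.3843,156.2860 42.2973,136.5951" fill="none" stroke="#008000"/>
  <polygon points="90.1706,61.9399 118.4808,98.9328 92.0468,137.2889 47.3994,124.0013 46.2399,77.4331" fill="none" stroke="#ff8800"/>
  <polygon points="180.1017,193.0680 164.3122,199.4624 148.6258,192.8191 142.2314,177.0296 148.8747,161.3432 164.6642,154.9488 180.3506,161.5921 186.7450,177.3816" fill="none" stroke="#ff8800"/>
</svg>

Each laser-on run becomes one SVG element. Flip Y back into SVG space with y_svg = 216.8300 − y_machine.

Run 1: the run's S799 means `#ff8800` (cut). The run returns to its start, so emit a `<polygon>` with points (Y-flipped): 40.8871,81.7848 41.7994,87.3313 38.0319,91.5027 32.4215,91.1580 29.1930,86.5567 30.7775,81.1636 35.9819,79.0400.

Run 2: power S799 maps to stroke `#ff8800` (cut). The run returns to its start, so emit a `<polygon>` with points (Y-flipped): 214.6984,33.2946 378.9380,88.5943 178.2701,53.0378 87.9150,43.5340 17.1273,38.0787 324.2563,118.0781.

Run 3: power S799 maps to stroke `#ff8800` (cut). The run returns to its start, so emit a `<polygon>` with points (Y-flipped): 89.4292,32.3304 85.1109,17.9454 99.7278,21.3981.

Run 4: power S369 maps to stroke `#008000` (engrave). The run is open, so emit a `<polyline>` with points (Y-flipped): 131.3843,156.2860 42.2973,136.5951.

Run 5: the run's S799 means `#ff8800` (cut). The run returns to its start, so emit a `<polygon>` with points (Y-flipped): 90.1706,61.9399 118.4808,98.9328 92.0468,137.2889 47.3994,124.0013 46.2399,77.4331.

Run 6: power S799 maps to stroke `#ff8800` (cut). The run returns to its start, so emit a `<polygon>` with points (Y-flipped): 180.1017,193.0680 164.3122,199.4624 148.6258,192.8191 142.2314,177.0296 148.8747,161.3432 164.6642,154.9488 180.3506,161.5921 186.7450,177.3816.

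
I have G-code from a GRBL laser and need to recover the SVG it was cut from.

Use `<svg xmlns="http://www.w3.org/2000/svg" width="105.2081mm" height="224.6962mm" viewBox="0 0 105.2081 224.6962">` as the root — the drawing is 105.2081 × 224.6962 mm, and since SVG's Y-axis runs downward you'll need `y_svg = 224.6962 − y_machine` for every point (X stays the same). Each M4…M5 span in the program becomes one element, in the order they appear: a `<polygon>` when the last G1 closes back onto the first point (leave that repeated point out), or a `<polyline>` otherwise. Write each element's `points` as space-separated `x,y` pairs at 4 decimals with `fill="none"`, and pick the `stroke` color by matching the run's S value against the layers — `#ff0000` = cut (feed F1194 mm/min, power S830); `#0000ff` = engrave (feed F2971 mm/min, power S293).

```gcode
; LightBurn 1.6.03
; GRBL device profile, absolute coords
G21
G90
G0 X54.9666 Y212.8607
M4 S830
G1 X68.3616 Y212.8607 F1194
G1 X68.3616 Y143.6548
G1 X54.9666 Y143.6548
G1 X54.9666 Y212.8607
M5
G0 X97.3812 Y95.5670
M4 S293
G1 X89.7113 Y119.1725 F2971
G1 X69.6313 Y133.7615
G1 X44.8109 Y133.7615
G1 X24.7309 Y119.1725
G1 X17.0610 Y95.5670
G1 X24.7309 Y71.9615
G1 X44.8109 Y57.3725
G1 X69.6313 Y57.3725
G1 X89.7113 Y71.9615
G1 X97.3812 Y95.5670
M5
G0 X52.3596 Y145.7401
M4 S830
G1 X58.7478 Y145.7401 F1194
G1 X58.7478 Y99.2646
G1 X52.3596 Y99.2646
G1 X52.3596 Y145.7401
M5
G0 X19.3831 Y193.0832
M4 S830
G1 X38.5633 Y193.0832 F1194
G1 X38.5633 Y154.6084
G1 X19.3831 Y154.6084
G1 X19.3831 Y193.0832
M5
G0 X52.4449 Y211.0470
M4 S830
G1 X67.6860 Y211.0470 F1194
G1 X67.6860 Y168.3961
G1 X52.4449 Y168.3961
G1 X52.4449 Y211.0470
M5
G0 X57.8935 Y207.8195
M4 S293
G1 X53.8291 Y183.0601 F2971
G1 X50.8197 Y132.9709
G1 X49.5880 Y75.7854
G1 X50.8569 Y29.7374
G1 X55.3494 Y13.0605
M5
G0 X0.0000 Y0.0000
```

<svg xmlns="http://www.w3.org/2000/svg" width="105.2081mm" height="224.6962mm" viewBox="0 0 105.2081 224.6962">
  <polygon points="54.9666,11.8355 68.3616,11.8355 68.3616,81.0414 54.9666,81.0414" fill="none" stroke="#ff0000"/>
  <polygon points="97.3812,129.1292 89.7113,105.5237 69.6313,90.9347 44.8109,90.9347 24.7309,105.5237 17.0610,129.1292 24.7309,152.7347 44.8109,167.3237 69.6313,167.3237 89.7113,152.7347" fill="none" stroke="#0000ff"/>
  <polygon points="52.3596,78.9561 58.7478,78.9561 58.7478,125.4316 52.3596,125.4316" fill="none" stroke="#ff0000"/>
  <polygon points="19.3831,31.6130 38.5633,31.6130 38.5633,70.0878 19.3831,70.0878" fill="none" stroke="#ff0000"/>
  <polygon points="52.4449,13.6492 67.6860,13.6492 67.6860,56.3001 52.4449,56.3001" fill="none" stroke="#ff0000"/>
  <polyline points="57.8935,16.8767 53.8291,41.6361 50.8197,91.7253 49.5880,148.9108 50.8569,194.9588 55.3494,211.6357" fill="none" stroke="#0000ff"/>
</svg>

Machine Y-up, SVG Y-down with viewBox height 224.6962, so y_svg = 224.6962 − y_machine; X carries over.

Run 1: power S830 maps to stroke `#ff0000` (cut). The run returns to its start, so emit a `<polygon>` with points (Y-flipped): 54.9666,11.8355 68.3616,11.8355 68.3616,81.0414 54.9666,81.0414.

Run 2: power S293 maps to stroke `#0000ff` (engrave). The run returns to its start, so emit a `<polygon>` with points (Y-flipped): 97.3812,129.1292 89.7113,105.5237 69.6313,90.9347 44.8109,90.9347 24.7309,105.5237 17.0610,129.1292 24.7309,152.7347 44.8109,167.3237 69.6313,167.3237 89.7113,152.7347.

Run 3: power S830 maps to stroke `#ff0000` (cut). The run returns to its start, so emit a `<polygon>` with points (Y-flipped): 52.3596,78.9561 58.7478,78.9561 58.7478,125.4316 52.3596,125.4316.

Run 4: power S830 maps to stroke `#ff0000` (cut). The run returns to its start, so emit a `<polygon>` with points (Y-flipped): 19.3831,31.6130 38.5633,31.6130 38.5633,70.0878 19.3831,70.0878.

Run 5: S830 ⇒ cut layer `#ff0000`. The run returns to its start, so emit a `<polygon>` with points (Y-flipped): 52.4449,13.6492 67.6860,13.6492 67.6860,56.3001 52.4449,56.3001.

Run 6: power S293 maps to stroke `#0000ff` (engrave). The run is open, so emit a `<polyline>` with points (Y-flipped): 57.8935,16.8767 53.8291,41.6361 50.8197,91.7253 49.5880,148.9108 50.8569,194.9588 55.3494,211.6357.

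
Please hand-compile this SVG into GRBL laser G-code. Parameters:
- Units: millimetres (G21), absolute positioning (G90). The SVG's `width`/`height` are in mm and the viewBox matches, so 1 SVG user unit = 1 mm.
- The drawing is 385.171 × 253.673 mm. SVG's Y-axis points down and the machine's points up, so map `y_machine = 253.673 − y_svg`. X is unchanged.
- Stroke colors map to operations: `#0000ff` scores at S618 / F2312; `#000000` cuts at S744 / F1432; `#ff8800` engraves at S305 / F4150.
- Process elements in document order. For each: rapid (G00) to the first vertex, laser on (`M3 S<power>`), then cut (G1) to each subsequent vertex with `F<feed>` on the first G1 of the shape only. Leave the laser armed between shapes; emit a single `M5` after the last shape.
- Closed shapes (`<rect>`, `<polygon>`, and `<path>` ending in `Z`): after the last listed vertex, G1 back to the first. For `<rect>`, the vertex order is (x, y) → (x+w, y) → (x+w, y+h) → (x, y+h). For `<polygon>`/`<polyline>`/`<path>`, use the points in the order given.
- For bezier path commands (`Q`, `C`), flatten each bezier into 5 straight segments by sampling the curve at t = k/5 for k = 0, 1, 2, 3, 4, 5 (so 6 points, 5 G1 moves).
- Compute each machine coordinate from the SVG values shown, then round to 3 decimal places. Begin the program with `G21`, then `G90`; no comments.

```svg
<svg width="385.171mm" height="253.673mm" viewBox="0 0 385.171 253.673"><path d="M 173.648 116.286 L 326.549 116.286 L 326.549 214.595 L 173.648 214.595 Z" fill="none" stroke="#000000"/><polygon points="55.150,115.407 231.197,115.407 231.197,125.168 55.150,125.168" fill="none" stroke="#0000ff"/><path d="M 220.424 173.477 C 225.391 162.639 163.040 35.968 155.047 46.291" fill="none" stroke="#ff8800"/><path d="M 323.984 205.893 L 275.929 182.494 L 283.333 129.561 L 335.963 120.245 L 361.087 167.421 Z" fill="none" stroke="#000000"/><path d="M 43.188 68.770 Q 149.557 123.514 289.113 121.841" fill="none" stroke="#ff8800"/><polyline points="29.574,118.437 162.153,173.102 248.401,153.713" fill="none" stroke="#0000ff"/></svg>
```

G21
G90
G00 X173.648 Y137.387
M3 S744
G1 X326.549 Y137.387 F1432
G1 X326.549 Y39.078
G1 X173.648 Y39.078
G1 X173.648 Y137.387
G00 X55.150 Y138.266
M3 S618
G1 X231.197 Y138.266 F2312
G1 X231.197 Y128.505
G1 X55.150 Y128.505
G1 X55.150 Y138.266
G00 X220.424 Y80.196
M3 S305
G1 X216.299 Y98.576 F4150
G1 X201.859 Y132.621
G1 X182.943 Y170.193
G1 X165.392 Y199.159
G1 X155.047 Y207.382
G00 X323.984 Y47.780
M3 S744
G1 X275.929 Y71.179 F1432
G1 X283.333 Y124.112
G1 X335.963 Y133.428
G1 X361.087 Y86.252
G1 X323.984 Y47.780
G00 X43.188 Y184.903
M3 S305
G1 X87.063 Y165.262 F4150
G1 X133.593 Y150.135
G1 X182.778 Y139.520
G1 X234.618 Y133.419
G1 X289.113 Y131.832
G00 X29.574 Y135.236
M3 S618
G1 X162.153 Y80.571 F2312
G1 X248.401 Y99.960
M5

1 u = 1 mm; y_m = 253.673 − y.

[1] `<path>` rectangle, #000000→cut S744 F1432: (173.648,137.387) → (326.549,137.387) → (326.549,39.078) → (173.648,39.078) → (173.648,137.387) (closed)

[2] `<polygon>` rectangle, #0000ff→score S618 F2312: (55.150,138.266) → (231.197,138.266) → (231.197,128.505) → (55.150,128.505) → (55.150,138.266) (closed)

[3] `<path>` cubic bezier, #ff8800→engrave S305 F4150: (220.424,80.196) → (216.299,98.576) → (201.859,132.621) → (182.943,170.193) → (165.392,199.159) → (155.047,207.382)

[4] `<path>` regular polygon, #000000→cut S744 F1432: (323.984,47.780) → (275.929,71.179) → (283.333,124.112) → (335.963,133.428) → (361.087,86.252) → (323.984,47.780) (closed)

[5] `<path>` quadratic bezier, #ff8800→engrave S305 F4150: (43.188,184.903) → (87.063,165.262) → (133.593,150.135) → (182.778,139.520) → (234.618,133.419) → (289.113,131.832)

[6] `<polyline>` open polyline, #0000ff→score S618 F2312: (29.574,135.236) → (162.153,80.571) → (248.401,99.960)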